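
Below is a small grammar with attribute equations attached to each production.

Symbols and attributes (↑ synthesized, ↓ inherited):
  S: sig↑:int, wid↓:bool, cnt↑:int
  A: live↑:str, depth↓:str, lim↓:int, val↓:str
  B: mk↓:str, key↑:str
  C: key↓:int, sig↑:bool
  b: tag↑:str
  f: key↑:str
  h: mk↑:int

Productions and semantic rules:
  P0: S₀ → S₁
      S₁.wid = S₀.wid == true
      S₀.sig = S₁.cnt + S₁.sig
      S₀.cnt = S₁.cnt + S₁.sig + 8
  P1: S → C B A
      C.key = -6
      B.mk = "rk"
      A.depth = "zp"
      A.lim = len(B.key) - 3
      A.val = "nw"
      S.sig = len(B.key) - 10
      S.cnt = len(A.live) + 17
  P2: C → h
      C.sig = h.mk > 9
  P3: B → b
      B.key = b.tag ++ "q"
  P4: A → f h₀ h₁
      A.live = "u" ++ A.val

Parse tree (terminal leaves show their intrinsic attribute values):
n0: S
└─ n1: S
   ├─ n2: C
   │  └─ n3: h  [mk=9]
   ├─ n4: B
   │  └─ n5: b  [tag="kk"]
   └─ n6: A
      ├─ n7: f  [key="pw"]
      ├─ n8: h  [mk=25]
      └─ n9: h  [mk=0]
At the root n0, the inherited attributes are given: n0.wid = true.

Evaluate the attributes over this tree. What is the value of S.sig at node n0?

13

1. n0.wid = true  [given at root]
2. n1.wid = true  [S₀.wid == true]
3. n2.key = -6  [-6]
4. n3.mk = 9  [terminal]
5. n2.sig = false  [h.mk > 9]
6. n4.mk = "rk"  ["rk"]
7. n5.tag = "kk"  [terminal]
8. n4.key = "kkq"  [b.tag ++ "q"]
9. n6.depth = "zp"  ["zp"]
10. n6.lim = 0  [len(B.key) - 3]
11. n6.val = "nw"  ["nw"]
12. n7.key = "pw"  [terminal]
13. n8.mk = 25  [terminal]
14. n9.mk = 0  [terminal]
15. n6.live = "unw"  ["u" ++ A.val]
16. n1.sig = -7  [len(B.key) - 10]
17. n1.cnt = 20  [len(A.live) + 17]
18. n0.sig = 13  [S₁.cnt + S₁.sig]
19. n0.cnt = 21  [S₁.cnt + S₁.sig + 8]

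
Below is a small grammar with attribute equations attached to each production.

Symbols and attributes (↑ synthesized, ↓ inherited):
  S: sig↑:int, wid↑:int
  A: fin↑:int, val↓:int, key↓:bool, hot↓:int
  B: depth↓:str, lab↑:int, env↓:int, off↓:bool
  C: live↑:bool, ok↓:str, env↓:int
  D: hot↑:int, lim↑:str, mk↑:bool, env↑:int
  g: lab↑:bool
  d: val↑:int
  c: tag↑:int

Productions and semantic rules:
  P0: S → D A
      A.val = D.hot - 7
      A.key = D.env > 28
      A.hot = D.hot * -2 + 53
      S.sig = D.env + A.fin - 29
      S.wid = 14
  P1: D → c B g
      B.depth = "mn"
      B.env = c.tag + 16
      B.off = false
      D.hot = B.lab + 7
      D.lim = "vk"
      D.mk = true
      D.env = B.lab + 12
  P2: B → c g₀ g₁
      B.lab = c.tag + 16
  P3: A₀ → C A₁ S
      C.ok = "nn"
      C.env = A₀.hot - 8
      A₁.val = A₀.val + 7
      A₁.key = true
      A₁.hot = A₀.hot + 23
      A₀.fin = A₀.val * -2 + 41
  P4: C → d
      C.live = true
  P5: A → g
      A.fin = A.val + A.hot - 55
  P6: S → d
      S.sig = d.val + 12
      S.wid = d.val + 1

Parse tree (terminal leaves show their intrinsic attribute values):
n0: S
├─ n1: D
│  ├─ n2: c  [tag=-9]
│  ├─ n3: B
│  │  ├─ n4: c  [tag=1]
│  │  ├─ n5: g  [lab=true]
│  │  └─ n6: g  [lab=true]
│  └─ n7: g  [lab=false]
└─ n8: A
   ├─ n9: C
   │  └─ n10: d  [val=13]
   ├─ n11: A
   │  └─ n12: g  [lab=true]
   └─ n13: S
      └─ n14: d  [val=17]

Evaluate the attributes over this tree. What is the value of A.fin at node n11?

-3

1. n2.tag = -9  [terminal]
2. n3.depth = "mn"  ["mn"]
3. n3.env = 7  [c.tag + 16]
4. n3.off = false  [false]
5. n4.tag = 1  [terminal]
6. n5.lab = true  [terminal]
7. n6.lab = true  [terminal]
8. n3.lab = 17  [c.tag + 16]
9. n7.lab = false  [terminal]
10. n1.hot = 24  [B.lab + 7]
11. n1.lim = "vk"  ["vk"]
12. n1.mk = true  [true]
13. n1.env = 29  [B.lab + 12]
14. n8.val = 17  [D.hot - 7]
15. n8.key = true  [D.env > 28]
16. n8.hot = 5  [D.hot * -2 + 53]
17. n9.ok = "nn"  ["nn"]
18. n9.env = -3  [A₀.hot - 8]
19. n10.val = 13  [terminal]
20. n9.live = true  [true]
21. n11.val = 24  [A₀.val + 7]
22. n11.key = true  [true]
23. n11.hot = 28  [A₀.hot + 23]
24. n12.lab = true  [terminal]
25. n11.fin = -3  [A.val + A.hot - 55]
26. n14.val = 17  [terminal]
27. n13.sig = 29  [d.val + 12]
28. n13.wid = 18  [d.val + 1]
29. n8.fin = 7  [A₀.val * -2 + 41]
30. n0.sig = 7  [D.env + A.fin - 29]
31. n0.wid = 14  [14]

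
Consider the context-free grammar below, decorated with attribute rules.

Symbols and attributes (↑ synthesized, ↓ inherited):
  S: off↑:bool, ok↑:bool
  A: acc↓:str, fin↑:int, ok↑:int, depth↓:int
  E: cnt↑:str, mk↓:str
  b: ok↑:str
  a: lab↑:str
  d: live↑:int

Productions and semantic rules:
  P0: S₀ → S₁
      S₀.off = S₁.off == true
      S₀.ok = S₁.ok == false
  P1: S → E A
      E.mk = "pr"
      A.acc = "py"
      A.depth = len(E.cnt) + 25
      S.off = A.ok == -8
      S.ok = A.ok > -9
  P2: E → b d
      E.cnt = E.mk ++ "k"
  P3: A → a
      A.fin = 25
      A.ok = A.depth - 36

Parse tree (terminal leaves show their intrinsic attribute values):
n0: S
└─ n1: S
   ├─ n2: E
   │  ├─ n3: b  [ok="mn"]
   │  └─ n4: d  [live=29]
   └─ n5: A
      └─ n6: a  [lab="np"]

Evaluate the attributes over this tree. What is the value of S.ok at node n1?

1. n2.mk = "pr"  ["pr"]
2. n3.ok = "mn"  [terminal]
3. n4.live = 29  [terminal]
4. n2.cnt = "prk"  [E.mk ++ "k"]
5. n5.acc = "py"  ["py"]
6. n5.depth = 28  [len(E.cnt) + 25]
7. n6.lab = "np"  [terminal]
8. n5.fin = 25  [25]
9. n5.ok = -8  [A.depth - 36]
10. n1.off = true  [A.ok == -8]
11. n1.ok = true  [A.ok > -9]
12. n0.off = true  [S₁.off == true]
13. n0.ok = false  [S₁.ok == false]

true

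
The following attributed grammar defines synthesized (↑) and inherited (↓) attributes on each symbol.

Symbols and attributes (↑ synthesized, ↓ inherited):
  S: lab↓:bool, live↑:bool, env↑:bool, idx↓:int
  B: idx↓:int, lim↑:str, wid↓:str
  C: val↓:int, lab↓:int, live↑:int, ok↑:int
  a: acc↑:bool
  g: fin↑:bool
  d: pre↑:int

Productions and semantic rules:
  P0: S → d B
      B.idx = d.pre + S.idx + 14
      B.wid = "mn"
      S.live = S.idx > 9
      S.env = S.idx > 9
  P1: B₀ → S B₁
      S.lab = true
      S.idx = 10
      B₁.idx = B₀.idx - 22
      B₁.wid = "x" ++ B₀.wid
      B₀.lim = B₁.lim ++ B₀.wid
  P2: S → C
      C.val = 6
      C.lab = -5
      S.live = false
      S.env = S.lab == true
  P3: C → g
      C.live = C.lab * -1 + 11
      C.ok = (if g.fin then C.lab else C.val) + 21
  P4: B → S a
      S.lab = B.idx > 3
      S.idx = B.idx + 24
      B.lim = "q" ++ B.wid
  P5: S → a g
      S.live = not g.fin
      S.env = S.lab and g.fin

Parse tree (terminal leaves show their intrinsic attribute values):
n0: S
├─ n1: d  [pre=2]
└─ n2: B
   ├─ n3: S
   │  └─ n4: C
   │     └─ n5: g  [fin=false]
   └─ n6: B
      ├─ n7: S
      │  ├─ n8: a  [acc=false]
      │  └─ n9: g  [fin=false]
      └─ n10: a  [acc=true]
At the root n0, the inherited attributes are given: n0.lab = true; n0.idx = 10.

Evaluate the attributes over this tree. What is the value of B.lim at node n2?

"qxmnmn"

1. n0.lab = true  [given at root]
2. n0.idx = 10  [given at root]
3. n1.pre = 2  [terminal]
4. n2.idx = 26  [d.pre + S.idx + 14]
5. n2.wid = "mn"  ["mn"]
6. n3.lab = true  [true]
7. n3.idx = 10  [10]
8. n4.val = 6  [6]
9. n4.lab = -5  [-5]
10. n5.fin = false  [terminal]
11. n4.live = 16  [C.lab * -1 + 11]
12. n4.ok = 27  [(if g.fin then C.lab else C.val) + 21]
13. n3.live = false  [false]
14. n3.env = true  [S.lab == true]
15. n6.idx = 4  [B₀.idx - 22]
16. n6.wid = "xmn"  ["x" ++ B₀.wid]
17. n7.lab = true  [B.idx > 3]
18. n7.idx = 28  [B.idx + 24]
19. n8.acc = false  [terminal]
20. n9.fin = false  [terminal]
21. n7.live = true  [not g.fin]
22. n7.env = false  [S.lab and g.fin]
23. n10.acc = true  [terminal]
24. n6.lim = "qxmn"  ["q" ++ B.wid]
25. n2.lim = "qxmnmn"  [B₁.lim ++ B₀.wid]
26. n0.live = true  [S.idx > 9]
27. n0.env = true  [S.idx > 9]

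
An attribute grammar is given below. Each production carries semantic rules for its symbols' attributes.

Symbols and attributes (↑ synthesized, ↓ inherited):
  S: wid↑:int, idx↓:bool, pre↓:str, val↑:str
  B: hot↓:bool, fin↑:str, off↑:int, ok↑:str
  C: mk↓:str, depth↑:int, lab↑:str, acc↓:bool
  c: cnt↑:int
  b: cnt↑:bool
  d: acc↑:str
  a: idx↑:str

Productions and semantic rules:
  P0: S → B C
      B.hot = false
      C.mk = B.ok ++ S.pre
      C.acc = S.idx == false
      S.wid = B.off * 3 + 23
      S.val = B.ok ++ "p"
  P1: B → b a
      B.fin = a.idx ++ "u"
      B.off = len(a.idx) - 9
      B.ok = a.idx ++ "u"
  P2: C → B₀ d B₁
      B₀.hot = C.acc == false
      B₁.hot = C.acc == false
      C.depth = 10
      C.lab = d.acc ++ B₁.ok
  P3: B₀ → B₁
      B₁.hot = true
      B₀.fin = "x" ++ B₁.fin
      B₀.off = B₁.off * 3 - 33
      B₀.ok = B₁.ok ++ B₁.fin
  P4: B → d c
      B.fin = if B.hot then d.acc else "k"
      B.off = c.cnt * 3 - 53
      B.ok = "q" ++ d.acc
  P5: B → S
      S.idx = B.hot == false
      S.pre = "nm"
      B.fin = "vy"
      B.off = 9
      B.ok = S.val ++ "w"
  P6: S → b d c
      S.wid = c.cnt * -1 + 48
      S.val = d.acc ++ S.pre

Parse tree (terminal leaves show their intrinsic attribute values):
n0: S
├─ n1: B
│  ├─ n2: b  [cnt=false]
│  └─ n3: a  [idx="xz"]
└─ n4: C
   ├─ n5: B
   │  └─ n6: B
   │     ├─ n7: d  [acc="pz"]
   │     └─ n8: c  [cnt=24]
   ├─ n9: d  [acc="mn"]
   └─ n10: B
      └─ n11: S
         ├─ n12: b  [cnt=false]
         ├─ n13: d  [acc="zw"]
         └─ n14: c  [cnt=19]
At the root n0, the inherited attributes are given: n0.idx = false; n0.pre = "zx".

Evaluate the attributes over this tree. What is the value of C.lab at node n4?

"mnzwnmw"

1. n0.idx = false  [given at root]
2. n0.pre = "zx"  [given at root]
3. n1.hot = false  [false]
4. n2.cnt = false  [terminal]
5. n3.idx = "xz"  [terminal]
6. n1.fin = "xzu"  [a.idx ++ "u"]
7. n1.off = -7  [len(a.idx) - 9]
8. n1.ok = "xzu"  [a.idx ++ "u"]
9. n4.mk = "xzuzx"  [B.ok ++ S.pre]
10. n4.acc = true  [S.idx == false]
11. n5.hot = false  [C.acc == false]
12. n6.hot = true  [true]
13. n7.acc = "pz"  [terminal]
14. n8.cnt = 24  [terminal]
15. n6.fin = "pz"  [if B.hot then d.acc else "k"]
16. n6.off = 19  [c.cnt * 3 - 53]
17. n6.ok = "qpz"  ["q" ++ d.acc]
18. n5.fin = "xpz"  ["x" ++ B₁.fin]
19. n5.off = 24  [B₁.off * 3 - 33]
20. n5.ok = "qpzpz"  [B₁.ok ++ B₁.fin]
21. n9.acc = "mn"  [terminal]
22. n10.hot = false  [C.acc == false]
23. n11.idx = true  [B.hot == false]
24. n11.pre = "nm"  ["nm"]
25. n12.cnt = false  [terminal]
26. n13.acc = "zw"  [terminal]
27. n14.cnt = 19  [terminal]
28. n11.wid = 29  [c.cnt * -1 + 48]
29. n11.val = "zwnm"  [d.acc ++ S.pre]
30. n10.fin = "vy"  ["vy"]
31. n10.off = 9  [9]
32. n10.ok = "zwnmw"  [S.val ++ "w"]
33. n4.depth = 10  [10]
34. n4.lab = "mnzwnmw"  [d.acc ++ B₁.ok]
35. n0.wid = 2  [B.off * 3 + 23]
36. n0.val = "xzup"  [B.ok ++ "p"]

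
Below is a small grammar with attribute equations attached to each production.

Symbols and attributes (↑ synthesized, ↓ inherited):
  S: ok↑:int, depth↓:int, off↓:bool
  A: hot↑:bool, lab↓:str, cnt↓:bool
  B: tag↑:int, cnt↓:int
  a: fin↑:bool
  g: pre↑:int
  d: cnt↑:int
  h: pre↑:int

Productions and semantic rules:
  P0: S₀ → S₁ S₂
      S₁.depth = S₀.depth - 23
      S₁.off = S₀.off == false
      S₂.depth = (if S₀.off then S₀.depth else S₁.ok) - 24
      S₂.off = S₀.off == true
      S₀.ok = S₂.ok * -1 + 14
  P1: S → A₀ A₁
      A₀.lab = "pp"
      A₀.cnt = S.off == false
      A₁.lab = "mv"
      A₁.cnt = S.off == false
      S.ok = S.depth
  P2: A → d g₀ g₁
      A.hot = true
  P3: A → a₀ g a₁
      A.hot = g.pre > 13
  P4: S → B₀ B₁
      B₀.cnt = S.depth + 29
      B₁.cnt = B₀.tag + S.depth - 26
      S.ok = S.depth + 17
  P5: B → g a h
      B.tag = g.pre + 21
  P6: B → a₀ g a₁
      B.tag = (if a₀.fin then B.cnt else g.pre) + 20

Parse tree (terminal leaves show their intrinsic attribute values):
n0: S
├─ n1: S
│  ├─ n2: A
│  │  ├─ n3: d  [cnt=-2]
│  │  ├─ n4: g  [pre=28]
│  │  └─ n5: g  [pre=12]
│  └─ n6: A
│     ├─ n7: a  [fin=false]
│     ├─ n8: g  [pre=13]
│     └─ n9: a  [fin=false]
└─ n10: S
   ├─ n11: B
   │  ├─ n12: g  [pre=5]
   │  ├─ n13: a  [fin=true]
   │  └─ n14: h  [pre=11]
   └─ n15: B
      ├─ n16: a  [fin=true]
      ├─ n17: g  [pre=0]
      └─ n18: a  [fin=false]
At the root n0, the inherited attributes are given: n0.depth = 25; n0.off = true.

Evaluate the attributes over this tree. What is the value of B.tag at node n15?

21

1. n0.depth = 25  [given at root]
2. n0.off = true  [given at root]
3. n1.depth = 2  [S₀.depth - 23]
4. n1.off = false  [S₀.off == false]
5. n2.lab = "pp"  ["pp"]
6. n2.cnt = true  [S.off == false]
7. n3.cnt = -2  [terminal]
8. n4.pre = 28  [terminal]
9. n5.pre = 12  [terminal]
10. n2.hot = true  [true]
11. n6.lab = "mv"  ["mv"]
12. n6.cnt = true  [S.off == false]
13. n7.fin = false  [terminal]
14. n8.pre = 13  [terminal]
15. n9.fin = false  [terminal]
16. n6.hot = false  [g.pre > 13]
17. n1.ok = 2  [S.depth]
18. n10.depth = 1  [(if S₀.off then S₀.depth else S₁.ok) - 24]
19. n10.off = true  [S₀.off == true]
20. n11.cnt = 30  [S.depth + 29]
21. n12.pre = 5  [terminal]
22. n13.fin = true  [terminal]
23. n14.pre = 11  [terminal]
24. n11.tag = 26  [g.pre + 21]
25. n15.cnt = 1  [B₀.tag + S.depth - 26]
26. n16.fin = true  [terminal]
27. n17.pre = 0  [terminal]
28. n18.fin = false  [terminal]
29. n15.tag = 21  [(if a₀.fin then B.cnt else g.pre) + 20]
30. n10.ok = 18  [S.depth + 17]
31. n0.ok = -4  [S₂.ok * -1 + 14]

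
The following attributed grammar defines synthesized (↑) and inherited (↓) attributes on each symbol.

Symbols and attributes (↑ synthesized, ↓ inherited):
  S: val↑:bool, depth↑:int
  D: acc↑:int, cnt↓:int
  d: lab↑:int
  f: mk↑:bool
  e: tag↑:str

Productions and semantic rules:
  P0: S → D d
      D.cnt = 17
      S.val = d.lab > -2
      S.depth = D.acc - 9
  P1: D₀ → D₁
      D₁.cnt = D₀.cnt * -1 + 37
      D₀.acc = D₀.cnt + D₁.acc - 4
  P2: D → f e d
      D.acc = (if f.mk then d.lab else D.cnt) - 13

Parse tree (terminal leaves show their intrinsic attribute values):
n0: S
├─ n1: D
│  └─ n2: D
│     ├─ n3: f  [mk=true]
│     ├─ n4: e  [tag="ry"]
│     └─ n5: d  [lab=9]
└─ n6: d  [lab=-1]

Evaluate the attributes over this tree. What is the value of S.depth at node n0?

1. n1.cnt = 17  [17]
2. n2.cnt = 20  [D₀.cnt * -1 + 37]
3. n3.mk = true  [terminal]
4. n4.tag = "ry"  [terminal]
5. n5.lab = 9  [terminal]
6. n2.acc = -4  [(if f.mk then d.lab else D.cnt) - 13]
7. n1.acc = 9  [D₀.cnt + D₁.acc - 4]
8. n6.lab = -1  [terminal]
9. n0.val = true  [d.lab > -2]
10. n0.depth = 0  [D.acc - 9]

0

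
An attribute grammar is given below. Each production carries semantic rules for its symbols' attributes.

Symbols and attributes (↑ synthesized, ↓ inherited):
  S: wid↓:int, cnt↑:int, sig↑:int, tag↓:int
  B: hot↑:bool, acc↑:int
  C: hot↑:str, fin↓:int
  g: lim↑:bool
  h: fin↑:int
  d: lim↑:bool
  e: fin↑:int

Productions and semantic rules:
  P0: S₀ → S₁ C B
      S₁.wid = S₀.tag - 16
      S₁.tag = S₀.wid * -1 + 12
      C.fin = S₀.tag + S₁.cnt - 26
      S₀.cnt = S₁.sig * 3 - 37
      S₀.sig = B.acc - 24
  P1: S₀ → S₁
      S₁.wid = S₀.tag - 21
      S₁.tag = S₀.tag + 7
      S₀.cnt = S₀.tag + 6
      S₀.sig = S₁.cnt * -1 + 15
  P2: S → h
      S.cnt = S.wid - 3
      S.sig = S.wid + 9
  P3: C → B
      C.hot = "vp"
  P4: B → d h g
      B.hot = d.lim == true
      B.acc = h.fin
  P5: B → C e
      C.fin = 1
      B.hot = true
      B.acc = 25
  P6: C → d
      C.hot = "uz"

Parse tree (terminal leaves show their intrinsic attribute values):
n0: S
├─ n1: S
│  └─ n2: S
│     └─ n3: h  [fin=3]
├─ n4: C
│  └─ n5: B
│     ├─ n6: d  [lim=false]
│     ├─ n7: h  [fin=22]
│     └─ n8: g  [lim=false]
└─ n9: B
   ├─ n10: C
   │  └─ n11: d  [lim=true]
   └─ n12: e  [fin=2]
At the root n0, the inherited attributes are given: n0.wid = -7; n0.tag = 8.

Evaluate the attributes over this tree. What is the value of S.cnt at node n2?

1. n0.wid = -7  [given at root]
2. n0.tag = 8  [given at root]
3. n1.wid = -8  [S₀.tag - 16]
4. n1.tag = 19  [S₀.wid * -1 + 12]
5. n2.wid = -2  [S₀.tag - 21]
6. n2.tag = 26  [S₀.tag + 7]
7. n3.fin = 3  [terminal]
8. n2.cnt = -5  [S.wid - 3]
9. n2.sig = 7  [S.wid + 9]
10. n1.cnt = 25  [S₀.tag + 6]
11. n1.sig = 20  [S₁.cnt * -1 + 15]
12. n4.fin = 7  [S₀.tag + S₁.cnt - 26]
13. n6.lim = false  [terminal]
14. n7.fin = 22  [terminal]
15. n8.lim = false  [terminal]
16. n5.hot = false  [d.lim == true]
17. n5.acc = 22  [h.fin]
18. n4.hot = "vp"  ["vp"]
19. n10.fin = 1  [1]
20. n11.lim = true  [terminal]
21. n10.hot = "uz"  ["uz"]
22. n12.fin = 2  [terminal]
23. n9.hot = true  [true]
24. n9.acc = 25  [25]
25. n0.cnt = 23  [S₁.sig * 3 - 37]
26. n0.sig = 1  [B.acc - 24]

-5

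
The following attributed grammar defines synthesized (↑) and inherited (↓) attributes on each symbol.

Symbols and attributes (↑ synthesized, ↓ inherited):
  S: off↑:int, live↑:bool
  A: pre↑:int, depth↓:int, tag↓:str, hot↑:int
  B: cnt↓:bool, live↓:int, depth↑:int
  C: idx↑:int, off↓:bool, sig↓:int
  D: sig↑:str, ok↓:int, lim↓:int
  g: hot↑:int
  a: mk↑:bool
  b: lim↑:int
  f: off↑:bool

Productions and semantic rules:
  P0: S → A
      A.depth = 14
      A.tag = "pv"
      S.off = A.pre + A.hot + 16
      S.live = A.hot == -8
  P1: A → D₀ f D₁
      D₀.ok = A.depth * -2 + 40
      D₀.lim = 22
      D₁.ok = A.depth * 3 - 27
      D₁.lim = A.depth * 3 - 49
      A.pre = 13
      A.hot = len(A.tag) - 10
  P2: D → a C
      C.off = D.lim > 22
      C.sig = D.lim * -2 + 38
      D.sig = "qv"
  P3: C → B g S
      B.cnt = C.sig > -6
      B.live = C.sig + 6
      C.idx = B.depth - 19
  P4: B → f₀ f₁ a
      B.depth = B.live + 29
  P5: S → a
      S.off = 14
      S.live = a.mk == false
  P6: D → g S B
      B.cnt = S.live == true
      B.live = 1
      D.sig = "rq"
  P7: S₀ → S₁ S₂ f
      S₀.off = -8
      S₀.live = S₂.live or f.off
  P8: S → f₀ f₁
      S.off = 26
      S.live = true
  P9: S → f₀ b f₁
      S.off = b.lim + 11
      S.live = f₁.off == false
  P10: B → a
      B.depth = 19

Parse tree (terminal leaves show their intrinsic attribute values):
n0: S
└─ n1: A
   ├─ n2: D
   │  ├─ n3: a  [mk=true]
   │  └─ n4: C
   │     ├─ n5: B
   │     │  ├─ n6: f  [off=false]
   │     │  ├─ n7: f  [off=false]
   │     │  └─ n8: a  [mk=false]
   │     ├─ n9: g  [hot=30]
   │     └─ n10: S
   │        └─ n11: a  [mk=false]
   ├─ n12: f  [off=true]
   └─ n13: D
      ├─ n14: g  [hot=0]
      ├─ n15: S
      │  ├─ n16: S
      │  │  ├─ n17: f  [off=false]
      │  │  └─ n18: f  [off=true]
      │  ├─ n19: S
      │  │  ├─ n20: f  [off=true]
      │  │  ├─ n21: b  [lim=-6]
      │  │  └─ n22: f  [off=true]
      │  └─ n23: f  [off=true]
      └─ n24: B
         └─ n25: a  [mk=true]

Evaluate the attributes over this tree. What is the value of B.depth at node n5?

29

1. n1.depth = 14  [14]
2. n1.tag = "pv"  ["pv"]
3. n2.ok = 12  [A.depth * -2 + 40]
4. n2.lim = 22  [22]
5. n3.mk = true  [terminal]
6. n4.off = false  [D.lim > 22]
7. n4.sig = -6  [D.lim * -2 + 38]
8. n5.cnt = false  [C.sig > -6]
9. n5.live = 0  [C.sig + 6]
10. n6.off = false  [terminal]
11. n7.off = false  [terminal]
12. n8.mk = false  [terminal]
13. n5.depth = 29  [B.live + 29]
14. n9.hot = 30  [terminal]
15. n11.mk = false  [terminal]
16. n10.off = 14  [14]
17. n10.live = true  [a.mk == false]
18. n4.idx = 10  [B.depth - 19]
19. n2.sig = "qv"  ["qv"]
20. n12.off = true  [terminal]
21. n13.ok = 15  [A.depth * 3 - 27]
22. n13.lim = -7  [A.depth * 3 - 49]
23. n14.hot = 0  [terminal]
24. n17.off = false  [terminal]
25. n18.off = true  [terminal]
26. n16.off = 26  [26]
27. n16.live = true  [true]
28. n20.off = true  [terminal]
29. n21.lim = -6  [terminal]
30. n22.off = true  [terminal]
31. n19.off = 5  [b.lim + 11]
32. n19.live = false  [f₁.off == false]
33. n23.off = true  [terminal]
34. n15.off = -8  [-8]
35. n15.live = true  [S₂.live or f.off]
36. n24.cnt = true  [S.live == true]
37. n24.live = 1  [1]
38. n25.mk = true  [terminal]
39. n24.depth = 19  [19]
40. n13.sig = "rq"  ["rq"]
41. n1.pre = 13  [13]
42. n1.hot = -8  [len(A.tag) - 10]
43. n0.off = 21  [A.pre + A.hot + 16]
44. n0.live = true  [A.hot == -8]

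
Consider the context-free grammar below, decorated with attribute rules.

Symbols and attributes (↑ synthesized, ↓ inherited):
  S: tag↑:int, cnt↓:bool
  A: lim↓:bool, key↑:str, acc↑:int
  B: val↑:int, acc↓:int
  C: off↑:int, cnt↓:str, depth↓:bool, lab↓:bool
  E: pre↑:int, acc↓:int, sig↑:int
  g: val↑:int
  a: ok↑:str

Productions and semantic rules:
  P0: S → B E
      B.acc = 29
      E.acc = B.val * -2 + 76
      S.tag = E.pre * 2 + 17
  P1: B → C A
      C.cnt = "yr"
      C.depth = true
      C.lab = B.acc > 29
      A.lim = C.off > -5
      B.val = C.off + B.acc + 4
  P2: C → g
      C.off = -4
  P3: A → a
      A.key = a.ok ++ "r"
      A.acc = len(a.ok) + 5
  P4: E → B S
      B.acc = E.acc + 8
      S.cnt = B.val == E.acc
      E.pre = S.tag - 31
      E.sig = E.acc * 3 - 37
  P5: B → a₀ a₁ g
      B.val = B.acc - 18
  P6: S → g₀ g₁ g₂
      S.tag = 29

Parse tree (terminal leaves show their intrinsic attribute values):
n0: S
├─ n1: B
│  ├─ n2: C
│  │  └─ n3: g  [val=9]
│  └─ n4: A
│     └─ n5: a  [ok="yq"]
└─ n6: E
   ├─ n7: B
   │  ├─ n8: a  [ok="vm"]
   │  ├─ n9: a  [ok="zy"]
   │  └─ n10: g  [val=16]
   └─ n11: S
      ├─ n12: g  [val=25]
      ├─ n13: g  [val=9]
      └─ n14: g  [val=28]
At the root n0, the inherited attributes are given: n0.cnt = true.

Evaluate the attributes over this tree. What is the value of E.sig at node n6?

1. n0.cnt = true  [given at root]
2. n1.acc = 29  [29]
3. n2.cnt = "yr"  ["yr"]
4. n2.depth = true  [true]
5. n2.lab = false  [B.acc > 29]
6. n3.val = 9  [terminal]
7. n2.off = -4  [-4]
8. n4.lim = true  [C.off > -5]
9. n5.ok = "yq"  [terminal]
10. n4.key = "yqr"  [a.ok ++ "r"]
11. n4.acc = 7  [len(a.ok) + 5]
12. n1.val = 29  [C.off + B.acc + 4]
13. n6.acc = 18  [B.val * -2 + 76]
14. n7.acc = 26  [E.acc + 8]
15. n8.ok = "vm"  [terminal]
16. n9.ok = "zy"  [terminal]
17. n10.val = 16  [terminal]
18. n7.val = 8  [B.acc - 18]
19. n11.cnt = false  [B.val == E.acc]
20. n12.val = 25  [terminal]
21. n13.val = 9  [terminal]
22. n14.val = 28  [terminal]
23. n11.tag = 29  [29]
24. n6.pre = -2  [S.tag - 31]
25. n6.sig = 17  [E.acc * 3 - 37]
26. n0.tag = 13  [E.pre * 2 + 17]

17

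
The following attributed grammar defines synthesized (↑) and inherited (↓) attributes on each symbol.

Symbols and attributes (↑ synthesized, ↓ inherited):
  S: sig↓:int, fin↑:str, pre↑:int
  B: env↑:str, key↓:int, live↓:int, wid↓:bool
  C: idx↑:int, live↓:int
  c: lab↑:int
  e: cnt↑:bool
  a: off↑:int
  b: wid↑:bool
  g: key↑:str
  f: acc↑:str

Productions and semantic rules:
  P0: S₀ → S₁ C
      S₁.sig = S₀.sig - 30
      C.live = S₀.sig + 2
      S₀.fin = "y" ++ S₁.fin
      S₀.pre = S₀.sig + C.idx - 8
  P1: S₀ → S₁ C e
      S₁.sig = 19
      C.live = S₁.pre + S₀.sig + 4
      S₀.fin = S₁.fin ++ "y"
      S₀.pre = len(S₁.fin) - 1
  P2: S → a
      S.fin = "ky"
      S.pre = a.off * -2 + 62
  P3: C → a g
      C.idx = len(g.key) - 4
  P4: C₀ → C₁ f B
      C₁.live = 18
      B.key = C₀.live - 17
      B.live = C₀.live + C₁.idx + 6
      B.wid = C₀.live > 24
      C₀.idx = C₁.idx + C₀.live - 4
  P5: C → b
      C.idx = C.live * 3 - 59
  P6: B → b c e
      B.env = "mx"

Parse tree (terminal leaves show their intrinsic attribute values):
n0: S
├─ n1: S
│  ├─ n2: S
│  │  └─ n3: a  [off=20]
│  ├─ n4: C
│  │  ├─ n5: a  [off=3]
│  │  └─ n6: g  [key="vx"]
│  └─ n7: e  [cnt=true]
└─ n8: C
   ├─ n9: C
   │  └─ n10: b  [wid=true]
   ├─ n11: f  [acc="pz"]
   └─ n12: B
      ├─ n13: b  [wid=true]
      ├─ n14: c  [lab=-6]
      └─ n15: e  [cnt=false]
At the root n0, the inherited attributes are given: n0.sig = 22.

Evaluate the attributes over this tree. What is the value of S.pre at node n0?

1. n0.sig = 22  [given at root]
2. n1.sig = -8  [S₀.sig - 30]
3. n2.sig = 19  [19]
4. n3.off = 20  [terminal]
5. n2.fin = "ky"  ["ky"]
6. n2.pre = 22  [a.off * -2 + 62]
7. n4.live = 18  [S₁.pre + S₀.sig + 4]
8. n5.off = 3  [terminal]
9. n6.key = "vx"  [terminal]
10. n4.idx = -2  [len(g.key) - 4]
11. n7.cnt = true  [terminal]
12. n1.fin = "kyy"  [S₁.fin ++ "y"]
13. n1.pre = 1  [len(S₁.fin) - 1]
14. n8.live = 24  [S₀.sig + 2]
15. n9.live = 18  [18]
16. n10.wid = true  [terminal]
17. n9.idx = -5  [C.live * 3 - 59]
18. n11.acc = "pz"  [terminal]
19. n12.key = 7  [C₀.live - 17]
20. n12.live = 25  [C₀.live + C₁.idx + 6]
21. n12.wid = false  [C₀.live > 24]
22. n13.wid = true  [terminal]
23. n14.lab = -6  [terminal]
24. n15.cnt = false  [terminal]
25. n12.env = "mx"  ["mx"]
26. n8.idx = 15  [C₁.idx + C₀.live - 4]
27. n0.fin = "ykyy"  ["y" ++ S₁.fin]
28. n0.pre = 29  [S₀.sig + C.idx - 8]

29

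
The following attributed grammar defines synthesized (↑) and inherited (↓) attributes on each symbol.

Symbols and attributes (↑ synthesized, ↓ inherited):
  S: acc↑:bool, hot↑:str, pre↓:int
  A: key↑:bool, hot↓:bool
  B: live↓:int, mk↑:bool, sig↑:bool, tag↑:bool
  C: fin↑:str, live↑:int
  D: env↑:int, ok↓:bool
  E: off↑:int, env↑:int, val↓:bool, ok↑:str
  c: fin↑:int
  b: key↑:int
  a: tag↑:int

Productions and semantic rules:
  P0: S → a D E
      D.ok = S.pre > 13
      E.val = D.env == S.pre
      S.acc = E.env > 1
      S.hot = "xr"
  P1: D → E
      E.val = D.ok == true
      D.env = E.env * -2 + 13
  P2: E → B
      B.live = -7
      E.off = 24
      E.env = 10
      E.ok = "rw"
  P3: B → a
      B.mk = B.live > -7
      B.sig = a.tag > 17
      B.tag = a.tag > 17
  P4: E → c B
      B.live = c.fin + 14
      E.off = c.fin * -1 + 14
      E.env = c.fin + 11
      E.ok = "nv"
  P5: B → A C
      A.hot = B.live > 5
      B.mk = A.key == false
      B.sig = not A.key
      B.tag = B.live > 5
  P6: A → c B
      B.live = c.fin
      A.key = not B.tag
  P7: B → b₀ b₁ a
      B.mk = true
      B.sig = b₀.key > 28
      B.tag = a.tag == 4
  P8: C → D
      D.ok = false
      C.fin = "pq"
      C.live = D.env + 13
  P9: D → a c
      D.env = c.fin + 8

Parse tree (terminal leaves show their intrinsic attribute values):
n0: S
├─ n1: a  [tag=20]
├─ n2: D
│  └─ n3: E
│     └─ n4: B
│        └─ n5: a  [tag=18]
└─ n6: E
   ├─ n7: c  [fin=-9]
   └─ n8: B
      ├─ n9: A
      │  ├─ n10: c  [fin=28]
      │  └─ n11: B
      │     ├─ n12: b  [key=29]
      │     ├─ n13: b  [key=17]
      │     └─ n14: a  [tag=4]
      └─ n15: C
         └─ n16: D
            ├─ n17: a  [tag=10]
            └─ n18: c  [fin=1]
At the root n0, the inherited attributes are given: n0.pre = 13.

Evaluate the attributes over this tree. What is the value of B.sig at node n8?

true

1. n0.pre = 13  [given at root]
2. n1.tag = 20  [terminal]
3. n2.ok = false  [S.pre > 13]
4. n3.val = false  [D.ok == true]
5. n4.live = -7  [-7]
6. n5.tag = 18  [terminal]
7. n4.mk = false  [B.live > -7]
8. n4.sig = true  [a.tag > 17]
9. n4.tag = true  [a.tag > 17]
10. n3.off = 24  [24]
11. n3.env = 10  [10]
12. n3.ok = "rw"  ["rw"]
13. n2.env = -7  [E.env * -2 + 13]
14. n6.val = false  [D.env == S.pre]
15. n7.fin = -9  [terminal]
16. n8.live = 5  [c.fin + 14]
17. n9.hot = false  [B.live > 5]
18. n10.fin = 28  [terminal]
19. n11.live = 28  [c.fin]
20. n12.key = 29  [terminal]
21. n13.key = 17  [terminal]
22. n14.tag = 4  [terminal]
23. n11.mk = true  [true]
24. n11.sig = true  [b₀.key > 28]
25. n11.tag = true  [a.tag == 4]
26. n9.key = false  [not B.tag]
27. n16.ok = false  [false]
28. n17.tag = 10  [terminal]
29. n18.fin = 1  [terminal]
30. n16.env = 9  [c.fin + 8]
31. n15.fin = "pq"  ["pq"]
32. n15.live = 22  [D.env + 13]
33. n8.mk = true  [A.key == false]
34. n8.sig = true  [not A.key]
35. n8.tag = false  [B.live > 5]
36. n6.off = 23  [c.fin * -1 + 14]
37. n6.env = 2  [c.fin + 11]
38. n6.ok = "nv"  ["nv"]
39. n0.acc = true  [E.env > 1]
40. n0.hot = "xr"  ["xr"]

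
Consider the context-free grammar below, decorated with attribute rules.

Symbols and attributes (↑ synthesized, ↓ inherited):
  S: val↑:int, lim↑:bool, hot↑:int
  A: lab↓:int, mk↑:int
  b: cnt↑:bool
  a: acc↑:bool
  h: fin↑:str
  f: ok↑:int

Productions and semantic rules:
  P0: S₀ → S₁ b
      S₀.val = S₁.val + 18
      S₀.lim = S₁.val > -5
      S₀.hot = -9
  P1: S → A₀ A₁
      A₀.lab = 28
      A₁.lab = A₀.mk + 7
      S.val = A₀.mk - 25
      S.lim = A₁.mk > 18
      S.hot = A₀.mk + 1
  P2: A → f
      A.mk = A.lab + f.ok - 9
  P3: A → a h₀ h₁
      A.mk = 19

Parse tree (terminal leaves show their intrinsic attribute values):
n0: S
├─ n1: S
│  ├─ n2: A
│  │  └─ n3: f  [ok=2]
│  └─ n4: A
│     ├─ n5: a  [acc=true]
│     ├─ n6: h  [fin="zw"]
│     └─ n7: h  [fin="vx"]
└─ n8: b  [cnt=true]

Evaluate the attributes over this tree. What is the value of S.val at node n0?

14

1. n2.lab = 28  [28]
2. n3.ok = 2  [terminal]
3. n2.mk = 21  [A.lab + f.ok - 9]
4. n4.lab = 28  [A₀.mk + 7]
5. n5.acc = true  [terminal]
6. n6.fin = "zw"  [terminal]
7. n7.fin = "vx"  [terminal]
8. n4.mk = 19  [19]
9. n1.val = -4  [A₀.mk - 25]
10. n1.lim = true  [A₁.mk > 18]
11. n1.hot = 22  [A₀.mk + 1]
12. n8.cnt = true  [terminal]
13. n0.val = 14  [S₁.val + 18]
14. n0.lim = true  [S₁.val > -5]
15. n0.hot = -9  [-9]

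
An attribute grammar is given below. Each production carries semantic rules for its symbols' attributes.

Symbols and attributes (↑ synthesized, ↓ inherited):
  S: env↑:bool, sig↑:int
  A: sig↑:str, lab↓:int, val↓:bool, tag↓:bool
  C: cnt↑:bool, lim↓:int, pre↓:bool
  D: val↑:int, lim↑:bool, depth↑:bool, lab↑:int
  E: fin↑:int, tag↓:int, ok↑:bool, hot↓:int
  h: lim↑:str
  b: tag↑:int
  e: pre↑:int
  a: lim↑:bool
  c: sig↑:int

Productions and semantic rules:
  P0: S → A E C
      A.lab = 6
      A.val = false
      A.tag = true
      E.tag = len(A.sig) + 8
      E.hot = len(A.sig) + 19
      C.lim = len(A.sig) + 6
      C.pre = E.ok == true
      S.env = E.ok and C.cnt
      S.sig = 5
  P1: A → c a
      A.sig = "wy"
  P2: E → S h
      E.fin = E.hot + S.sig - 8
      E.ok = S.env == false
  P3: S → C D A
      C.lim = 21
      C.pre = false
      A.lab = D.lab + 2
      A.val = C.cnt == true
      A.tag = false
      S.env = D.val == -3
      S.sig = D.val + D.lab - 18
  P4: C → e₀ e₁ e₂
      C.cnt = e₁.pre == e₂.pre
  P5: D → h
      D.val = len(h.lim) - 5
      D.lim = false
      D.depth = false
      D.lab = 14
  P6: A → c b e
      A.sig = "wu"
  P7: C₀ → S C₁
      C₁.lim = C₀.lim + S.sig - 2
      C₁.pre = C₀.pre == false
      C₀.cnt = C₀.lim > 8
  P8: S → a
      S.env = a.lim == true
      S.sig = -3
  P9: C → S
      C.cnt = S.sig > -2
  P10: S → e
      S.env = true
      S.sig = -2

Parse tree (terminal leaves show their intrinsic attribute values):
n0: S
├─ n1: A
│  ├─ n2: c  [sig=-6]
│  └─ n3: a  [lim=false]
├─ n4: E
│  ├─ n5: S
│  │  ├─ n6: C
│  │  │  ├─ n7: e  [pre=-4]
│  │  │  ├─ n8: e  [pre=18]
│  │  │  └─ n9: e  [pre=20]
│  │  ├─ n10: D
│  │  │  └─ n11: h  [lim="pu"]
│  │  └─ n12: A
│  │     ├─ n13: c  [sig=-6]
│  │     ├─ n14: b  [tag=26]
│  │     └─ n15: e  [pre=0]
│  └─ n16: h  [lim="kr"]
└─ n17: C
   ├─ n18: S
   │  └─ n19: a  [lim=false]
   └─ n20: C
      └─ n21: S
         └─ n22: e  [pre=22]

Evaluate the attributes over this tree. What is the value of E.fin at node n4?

1. n1.lab = 6  [6]
2. n1.val = false  [false]
3. n1.tag = true  [true]
4. n2.sig = -6  [terminal]
5. n3.lim = false  [terminal]
6. n1.sig = "wy"  ["wy"]
7. n4.tag = 10  [len(A.sig) + 8]
8. n4.hot = 21  [len(A.sig) + 19]
9. n6.lim = 21  [21]
10. n6.pre = false  [false]
11. n7.pre = -4  [terminal]
12. n8.pre = 18  [terminal]
13. n9.pre = 20  [terminal]
14. n6.cnt = false  [e₁.pre == e₂.pre]
15. n11.lim = "pu"  [terminal]
16. n10.val = -3  [len(h.lim) - 5]
17. n10.lim = false  [false]
18. n10.depth = false  [false]
19. n10.lab = 14  [14]
20. n12.lab = 16  [D.lab + 2]
21. n12.val = false  [C.cnt == true]
22. n12.tag = false  [false]
23. n13.sig = -6  [terminal]
24. n14.tag = 26  [terminal]
25. n15.pre = 0  [terminal]
26. n12.sig = "wu"  ["wu"]
27. n5.env = true  [D.val == -3]
28. n5.sig = -7  [D.val + D.lab - 18]
29. n16.lim = "kr"  [terminal]
30. n4.fin = 6  [E.hot + S.sig - 8]
31. n4.ok = false  [S.env == false]
32. n17.lim = 8  [len(A.sig) + 6]
33. n17.pre = false  [E.ok == true]
34. n19.lim = false  [terminal]
35. n18.env = false  [a.lim == true]
36. n18.sig = -3  [-3]
37. n20.lim = 3  [C₀.lim + S.sig - 2]
38. n20.pre = true  [C₀.pre == false]
39. n22.pre = 22  [terminal]
40. n21.env = true  [true]
41. n21.sig = -2  [-2]
42. n20.cnt = false  [S.sig > -2]
43. n17.cnt = false  [C₀.lim > 8]
44. n0.env = false  [E.ok and C.cnt]
45. n0.sig = 5  [5]

6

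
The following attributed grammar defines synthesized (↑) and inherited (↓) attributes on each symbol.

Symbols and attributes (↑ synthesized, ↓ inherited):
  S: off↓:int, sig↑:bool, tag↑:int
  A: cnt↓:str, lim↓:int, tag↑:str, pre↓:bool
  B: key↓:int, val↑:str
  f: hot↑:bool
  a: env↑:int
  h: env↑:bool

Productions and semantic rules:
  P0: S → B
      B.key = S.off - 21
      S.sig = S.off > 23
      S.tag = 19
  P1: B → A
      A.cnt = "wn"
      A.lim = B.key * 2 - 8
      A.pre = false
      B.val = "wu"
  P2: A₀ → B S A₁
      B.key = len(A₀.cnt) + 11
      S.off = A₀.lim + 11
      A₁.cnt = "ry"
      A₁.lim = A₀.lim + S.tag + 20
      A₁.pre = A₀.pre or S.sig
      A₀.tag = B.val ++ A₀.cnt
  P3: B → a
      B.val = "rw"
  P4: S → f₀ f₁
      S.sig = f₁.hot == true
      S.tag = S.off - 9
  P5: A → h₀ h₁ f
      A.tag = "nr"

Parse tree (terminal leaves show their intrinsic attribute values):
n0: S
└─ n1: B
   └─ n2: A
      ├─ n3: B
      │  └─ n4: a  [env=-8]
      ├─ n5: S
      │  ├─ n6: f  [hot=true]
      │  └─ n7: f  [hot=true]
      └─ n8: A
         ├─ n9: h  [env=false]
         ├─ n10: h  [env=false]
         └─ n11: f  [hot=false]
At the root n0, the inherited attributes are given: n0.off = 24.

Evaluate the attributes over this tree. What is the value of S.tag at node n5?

0

1. n0.off = 24  [given at root]
2. n1.key = 3  [S.off - 21]
3. n2.cnt = "wn"  ["wn"]
4. n2.lim = -2  [B.key * 2 - 8]
5. n2.pre = false  [false]
6. n3.key = 13  [len(A₀.cnt) + 11]
7. n4.env = -8  [terminal]
8. n3.val = "rw"  ["rw"]
9. n5.off = 9  [A₀.lim + 11]
10. n6.hot = true  [terminal]
11. n7.hot = true  [terminal]
12. n5.sig = true  [f₁.hot == true]
13. n5.tag = 0  [S.off - 9]
14. n8.cnt = "ry"  ["ry"]
15. n8.lim = 18  [A₀.lim + S.tag + 20]
16. n8.pre = true  [A₀.pre or S.sig]
17. n9.env = false  [terminal]
18. n10.env = false  [terminal]
19. n11.hot = false  [terminal]
20. n8.tag = "nr"  ["nr"]
21. n2.tag = "rwwn"  [B.val ++ A₀.cnt]
22. n1.val = "wu"  ["wu"]
23. n0.sig = true  [S.off > 23]
24. n0.tag = 19  [19]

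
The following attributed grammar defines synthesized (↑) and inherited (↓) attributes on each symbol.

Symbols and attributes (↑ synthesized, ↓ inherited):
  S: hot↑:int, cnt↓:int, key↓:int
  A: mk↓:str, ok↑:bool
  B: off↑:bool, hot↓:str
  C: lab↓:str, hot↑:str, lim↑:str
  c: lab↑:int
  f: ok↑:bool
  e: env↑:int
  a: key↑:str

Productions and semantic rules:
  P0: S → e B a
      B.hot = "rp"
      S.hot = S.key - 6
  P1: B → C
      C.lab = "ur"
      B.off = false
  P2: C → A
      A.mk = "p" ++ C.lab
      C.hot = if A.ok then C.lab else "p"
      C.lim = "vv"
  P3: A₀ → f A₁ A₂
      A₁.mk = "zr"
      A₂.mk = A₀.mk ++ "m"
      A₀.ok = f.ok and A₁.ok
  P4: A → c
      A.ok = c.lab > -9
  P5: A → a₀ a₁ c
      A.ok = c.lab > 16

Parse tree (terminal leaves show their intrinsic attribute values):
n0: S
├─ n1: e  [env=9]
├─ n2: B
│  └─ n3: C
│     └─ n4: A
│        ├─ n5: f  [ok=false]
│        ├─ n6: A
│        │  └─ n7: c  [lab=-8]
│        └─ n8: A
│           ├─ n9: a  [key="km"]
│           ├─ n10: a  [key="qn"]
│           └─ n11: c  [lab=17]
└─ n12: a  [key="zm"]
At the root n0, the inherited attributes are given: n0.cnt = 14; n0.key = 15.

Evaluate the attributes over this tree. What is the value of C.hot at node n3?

"p"

1. n0.cnt = 14  [given at root]
2. n0.key = 15  [given at root]
3. n1.env = 9  [terminal]
4. n2.hot = "rp"  ["rp"]
5. n3.lab = "ur"  ["ur"]
6. n4.mk = "pur"  ["p" ++ C.lab]
7. n5.ok = false  [terminal]
8. n6.mk = "zr"  ["zr"]
9. n7.lab = -8  [terminal]
10. n6.ok = true  [c.lab > -9]
11. n8.mk = "purm"  [A₀.mk ++ "m"]
12. n9.key = "km"  [terminal]
13. n10.key = "qn"  [terminal]
14. n11.lab = 17  [terminal]
15. n8.ok = true  [c.lab > 16]
16. n4.ok = false  [f.ok and A₁.ok]
17. n3.hot = "p"  [if A.ok then C.lab else "p"]
18. n3.lim = "vv"  ["vv"]
19. n2.off = false  [false]
20. n12.key = "zm"  [terminal]
21. n0.hot = 9  [S.key - 6]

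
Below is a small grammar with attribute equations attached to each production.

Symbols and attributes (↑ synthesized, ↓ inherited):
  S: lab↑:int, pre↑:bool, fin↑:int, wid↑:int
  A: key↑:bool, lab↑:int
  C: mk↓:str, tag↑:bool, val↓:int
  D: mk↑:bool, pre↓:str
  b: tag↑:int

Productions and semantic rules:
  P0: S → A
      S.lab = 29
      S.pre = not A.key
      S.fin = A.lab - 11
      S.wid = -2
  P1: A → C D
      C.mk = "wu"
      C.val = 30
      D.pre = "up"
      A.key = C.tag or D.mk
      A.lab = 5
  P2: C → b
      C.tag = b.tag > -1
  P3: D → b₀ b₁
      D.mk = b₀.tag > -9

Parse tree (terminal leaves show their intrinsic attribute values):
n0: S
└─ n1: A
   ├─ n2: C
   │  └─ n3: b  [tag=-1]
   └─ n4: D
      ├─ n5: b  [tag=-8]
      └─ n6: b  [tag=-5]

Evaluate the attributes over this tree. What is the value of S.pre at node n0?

1. n2.mk = "wu"  ["wu"]
2. n2.val = 30  [30]
3. n3.tag = -1  [terminal]
4. n2.tag = false  [b.tag > -1]
5. n4.pre = "up"  ["up"]
6. n5.tag = -8  [terminal]
7. n6.tag = -5  [terminal]
8. n4.mk = true  [b₀.tag > -9]
9. n1.key = true  [C.tag or D.mk]
10. n1.lab = 5  [5]
11. n0.lab = 29  [29]
12. n0.pre = false  [not A.key]
13. n0.fin = -6  [A.lab - 11]
14. n0.wid = -2  [-2]

false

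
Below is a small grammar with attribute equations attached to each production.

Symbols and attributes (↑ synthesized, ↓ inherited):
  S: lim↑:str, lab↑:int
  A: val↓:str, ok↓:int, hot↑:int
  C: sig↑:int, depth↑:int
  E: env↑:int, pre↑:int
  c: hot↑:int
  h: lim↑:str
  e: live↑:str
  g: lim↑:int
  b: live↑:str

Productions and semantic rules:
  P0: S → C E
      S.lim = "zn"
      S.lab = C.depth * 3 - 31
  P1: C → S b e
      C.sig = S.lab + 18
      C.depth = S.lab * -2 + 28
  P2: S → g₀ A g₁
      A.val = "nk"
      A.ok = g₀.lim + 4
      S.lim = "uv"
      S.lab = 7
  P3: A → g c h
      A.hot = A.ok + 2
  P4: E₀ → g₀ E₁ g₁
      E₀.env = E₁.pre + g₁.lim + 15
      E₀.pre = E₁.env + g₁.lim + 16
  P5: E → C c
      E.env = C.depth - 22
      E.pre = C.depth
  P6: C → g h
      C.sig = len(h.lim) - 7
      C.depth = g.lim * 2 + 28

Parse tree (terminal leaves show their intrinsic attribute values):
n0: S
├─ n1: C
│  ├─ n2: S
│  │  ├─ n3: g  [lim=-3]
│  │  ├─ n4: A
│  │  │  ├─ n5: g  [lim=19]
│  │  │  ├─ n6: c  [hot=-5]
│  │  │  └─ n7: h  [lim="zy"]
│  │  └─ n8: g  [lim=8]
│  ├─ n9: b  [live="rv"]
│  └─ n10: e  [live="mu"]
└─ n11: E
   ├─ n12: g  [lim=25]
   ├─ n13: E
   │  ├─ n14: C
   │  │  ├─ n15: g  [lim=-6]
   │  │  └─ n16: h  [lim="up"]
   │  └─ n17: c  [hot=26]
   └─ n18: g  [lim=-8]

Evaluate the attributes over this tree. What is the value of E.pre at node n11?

1. n3.lim = -3  [terminal]
2. n4.val = "nk"  ["nk"]
3. n4.ok = 1  [g₀.lim + 4]
4. n5.lim = 19  [terminal]
5. n6.hot = -5  [terminal]
6. n7.lim = "zy"  [terminal]
7. n4.hot = 3  [A.ok + 2]
8. n8.lim = 8  [terminal]
9. n2.lim = "uv"  ["uv"]
10. n2.lab = 7  [7]
11. n9.live = "rv"  [terminal]
12. n10.live = "mu"  [terminal]
13. n1.sig = 25  [S.lab + 18]
14. n1.depth = 14  [S.lab * -2 + 28]
15. n12.lim = 25  [terminal]
16. n15.lim = -6  [terminal]
17. n16.lim = "up"  [terminal]
18. n14.sig = -5  [len(h.lim) - 7]
19. n14.depth = 16  [g.lim * 2 + 28]
20. n17.hot = 26  [terminal]
21. n13.env = -6  [C.depth - 22]
22. n13.pre = 16  [C.depth]
23. n18.lim = -8  [terminal]
24. n11.env = 23  [E₁.pre + g₁.lim + 15]
25. n11.pre = 2  [E₁.env + g₁.lim + 16]
26. n0.lim = "zn"  ["zn"]
27. n0.lab = 11  [C.depth * 3 - 31]

2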